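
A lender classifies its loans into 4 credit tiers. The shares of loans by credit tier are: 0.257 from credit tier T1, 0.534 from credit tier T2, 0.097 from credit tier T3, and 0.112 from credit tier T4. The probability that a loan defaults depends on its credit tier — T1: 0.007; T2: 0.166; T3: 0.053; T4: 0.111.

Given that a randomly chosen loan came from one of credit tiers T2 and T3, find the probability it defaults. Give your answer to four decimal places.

0.1486

Let S = {T2, T3}.
P(S) = 0.534 + 0.097 = 0.631.
P(D ∩ S) = 0.166·0.534 + 0.053·0.097 = 0.088644 + 0.005141 = 0.093785.
P(D | S) = 0.093785 / 0.631 = 0.148629…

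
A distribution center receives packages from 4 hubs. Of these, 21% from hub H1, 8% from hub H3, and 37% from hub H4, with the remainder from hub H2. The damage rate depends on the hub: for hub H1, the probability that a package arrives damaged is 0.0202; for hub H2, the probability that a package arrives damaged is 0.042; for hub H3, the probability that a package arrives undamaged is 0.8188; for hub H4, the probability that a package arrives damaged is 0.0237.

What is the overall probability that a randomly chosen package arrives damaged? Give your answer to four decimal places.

P(D) ≈ 0.0418

P(H2) = 1 − (0.21 + 0.08 + 0.37) = 0.34.
P(D|H3) = 1 − 0.8188 = 0.1812.
P(D) = P(D|H1)·P(H1) + P(D|H2)·P(H2) + P(D|H3)·P(H3) + P(D|H4)·P(H4)
      = 0.0202·0.21 + 0.042·0.34 + 0.1812·0.08 + 0.0237·0.37
      = 0.004242 + 0.01428 + 0.014496 + 0.008769 = 0.041787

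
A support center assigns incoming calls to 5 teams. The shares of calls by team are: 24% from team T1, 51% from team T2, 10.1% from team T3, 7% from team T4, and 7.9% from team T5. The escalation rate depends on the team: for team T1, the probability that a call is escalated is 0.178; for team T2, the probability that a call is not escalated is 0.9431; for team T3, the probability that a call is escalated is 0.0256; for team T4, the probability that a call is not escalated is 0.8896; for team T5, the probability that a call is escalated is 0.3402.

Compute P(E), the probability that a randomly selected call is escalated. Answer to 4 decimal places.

P(E|T2) = 1 − 0.9431 = 0.0569.
P(E|T4) = 1 − 0.8896 = 0.1104.
Using total probability over the partition,
P(E) = P(E|T1)·P(T1) + P(E|T2)·P(T2) + P(E|T3)·P(T3) + P(E|T4)·P(T4) + P(E|T5)·P(T5)
      = 0.178·0.24 + 0.0569·0.51 + 0.0256·0.101 + 0.1104·0.07 + 0.3402·0.079
      = 0.04272 + 0.029019 + 0.0025856 + 0.007728 + 0.0268758 = 0.1089284

P(E) ≈ 0.1089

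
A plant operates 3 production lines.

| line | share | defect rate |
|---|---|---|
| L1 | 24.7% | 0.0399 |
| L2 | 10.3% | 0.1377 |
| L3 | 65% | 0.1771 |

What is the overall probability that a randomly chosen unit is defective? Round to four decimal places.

P(D) ≈ 0.1392

P(D) = P(D|L1)·P(L1) + P(D|L2)·P(L2) + P(D|L3)·P(L3)
      = 0.0399·0.247 + 0.1377·0.103 + 0.1771·0.65
      = 0.0098553 + 0.0141831 + 0.115115 = 0.1391534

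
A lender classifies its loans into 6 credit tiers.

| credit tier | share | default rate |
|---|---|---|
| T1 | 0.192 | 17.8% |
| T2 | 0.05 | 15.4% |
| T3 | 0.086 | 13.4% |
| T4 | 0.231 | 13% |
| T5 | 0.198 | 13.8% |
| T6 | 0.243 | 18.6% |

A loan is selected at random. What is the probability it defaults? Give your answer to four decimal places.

0.1560

Summing over the partition,
P(D) = P(D|T1)·P(T1) + P(D|T2)·P(T2) + P(D|T3)·P(T3) + P(D|T4)·P(T4) + P(D|T5)·P(T5) + P(D|T6)·P(T6)
      = 0.178·0.192 + 0.154·0.05 + 0.134·0.086 + 0.13·0.231 + 0.138·0.198 + 0.186·0.243
      = 0.034176 + 0.0077 + 0.011524 + 0.03003 + 0.027324 + 0.045198 = 0.155952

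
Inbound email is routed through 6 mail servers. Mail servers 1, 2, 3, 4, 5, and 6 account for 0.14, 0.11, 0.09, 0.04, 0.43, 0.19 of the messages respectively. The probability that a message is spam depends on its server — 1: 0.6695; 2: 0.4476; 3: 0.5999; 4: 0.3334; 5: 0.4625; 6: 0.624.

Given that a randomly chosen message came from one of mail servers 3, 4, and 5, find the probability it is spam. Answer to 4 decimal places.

Let J = {3, 4, 5}.
P(J) = 0.09 + 0.04 + 0.43 = 0.56.
P(S ∩ J) = 0.5999·0.09 + 0.3334·0.04 + 0.4625·0.43 = 0.053991 + 0.013336 + 0.198875 = 0.266202.
P(S | J) = 0.266202 / 0.56 = 0.475361…

0.4754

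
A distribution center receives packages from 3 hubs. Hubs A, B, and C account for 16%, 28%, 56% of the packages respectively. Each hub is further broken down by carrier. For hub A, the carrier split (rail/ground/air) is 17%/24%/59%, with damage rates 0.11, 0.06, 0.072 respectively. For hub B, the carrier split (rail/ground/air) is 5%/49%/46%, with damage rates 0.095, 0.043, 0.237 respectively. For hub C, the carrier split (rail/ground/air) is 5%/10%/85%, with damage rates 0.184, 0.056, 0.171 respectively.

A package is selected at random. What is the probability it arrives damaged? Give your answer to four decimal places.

P(D|A) = 0.17·0.11 + 0.24·0.06 + 0.59·0.072 = 0.0187 + 0.0144 + 0.04248 = 0.07558
P(D|B) = 0.05·0.095 + 0.49·0.043 + 0.46·0.237 = 0.00475 + 0.02107 + 0.10902 = 0.13484
P(D|C) = 0.05·0.184 + 0.1·0.056 + 0.85·0.171 = 0.0092 + 0.0056 + 0.14535 = 0.16015
Then overall,
P(D) = 0.16·0.07558 + 0.28·0.13484 + 0.56·0.16015
      = 0.0120928 + 0.0377552 + 0.089684 = 0.139532

0.1395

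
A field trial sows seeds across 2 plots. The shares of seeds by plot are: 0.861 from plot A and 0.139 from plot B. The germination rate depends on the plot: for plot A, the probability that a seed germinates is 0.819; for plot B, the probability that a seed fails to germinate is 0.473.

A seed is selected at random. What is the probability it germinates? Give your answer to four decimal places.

P(G|B) = 1 − 0.473 = 0.527.
P(G) = P(G|A)·P(A) + P(G|B)·P(B)
      = 0.819·0.861 + 0.527·0.139
      = 0.705159 + 0.073253 = 0.778412

0.7784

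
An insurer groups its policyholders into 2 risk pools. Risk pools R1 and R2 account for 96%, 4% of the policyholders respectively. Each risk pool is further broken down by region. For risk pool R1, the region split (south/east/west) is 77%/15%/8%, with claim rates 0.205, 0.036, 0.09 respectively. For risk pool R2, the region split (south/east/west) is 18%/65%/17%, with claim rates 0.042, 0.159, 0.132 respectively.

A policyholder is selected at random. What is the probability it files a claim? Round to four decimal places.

P(C) ≈ 0.1690

P(C|R1) = 0.77·0.205 + 0.15·0.036 + 0.08·0.09 = 0.15785 + 0.0054 + 0.0072 = 0.17045
P(C|R2) = 0.18·0.042 + 0.65·0.159 + 0.17·0.132 = 0.00756 + 0.10335 + 0.02244 = 0.13335
Then overall,
P(C) = 0.96·0.17045 + 0.04·0.13335
      = 0.163632 + 0.005334 = 0.168966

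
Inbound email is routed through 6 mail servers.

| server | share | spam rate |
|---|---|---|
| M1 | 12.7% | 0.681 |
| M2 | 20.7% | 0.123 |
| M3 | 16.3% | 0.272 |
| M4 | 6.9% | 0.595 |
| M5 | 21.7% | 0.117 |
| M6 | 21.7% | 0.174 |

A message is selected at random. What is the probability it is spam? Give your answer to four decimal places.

0.2605

By the law of total probability,
P(S) = P(S|M1)·P(M1) + P(S|M2)·P(M2) + P(S|M3)·P(M3) + P(S|M4)·P(M4) + P(S|M5)·P(M5) + P(S|M6)·P(M6)
      = 0.681·0.127 + 0.123·0.207 + 0.272·0.163 + 0.595·0.069 + 0.117·0.217 + 0.174·0.217
      = 0.086487 + 0.025461 + 0.044336 + 0.041055 + 0.025389 + 0.037758 = 0.260486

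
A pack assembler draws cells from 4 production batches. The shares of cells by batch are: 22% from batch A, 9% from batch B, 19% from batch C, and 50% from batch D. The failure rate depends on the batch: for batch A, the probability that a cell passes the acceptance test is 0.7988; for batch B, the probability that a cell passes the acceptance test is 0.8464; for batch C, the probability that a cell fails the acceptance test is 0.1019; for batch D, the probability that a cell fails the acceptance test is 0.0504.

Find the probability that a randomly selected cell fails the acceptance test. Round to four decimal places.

0.1026

P(F|A) = 1 − 0.7988 = 0.2012.
P(F|B) = 1 − 0.8464 = 0.1536.
P(F) = P(F|A)·P(A) + P(F|B)·P(B) + P(F|C)·P(C) + P(F|D)·P(D)
      = 0.2012·0.22 + 0.1536·0.09 + 0.1019·0.19 + 0.0504·0.5
      = 0.044264 + 0.013824 + 0.019361 + 0.0252 = 0.102649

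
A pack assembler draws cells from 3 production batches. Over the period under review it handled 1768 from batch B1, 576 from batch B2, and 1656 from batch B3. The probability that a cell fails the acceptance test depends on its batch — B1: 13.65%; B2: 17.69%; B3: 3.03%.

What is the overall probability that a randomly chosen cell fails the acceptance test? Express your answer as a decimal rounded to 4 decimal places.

Total: 1768 + 576 + 1656 = 4000.
P(B1) = 1768/4000 = 0.442. P(B2) = 576/4000 = 0.144. P(B3) = 1656/4000 = 0.414.
Using total probability over the partition,
P(F) = P(F|B1)·P(B1) + P(F|B2)·P(B2) + P(F|B3)·P(B3)
      = 0.1365·0.442 + 0.1769·0.144 + 0.0303·0.414
      = 0.060333 + 0.0254736 + 0.0125442 = 0.0983508

0.0984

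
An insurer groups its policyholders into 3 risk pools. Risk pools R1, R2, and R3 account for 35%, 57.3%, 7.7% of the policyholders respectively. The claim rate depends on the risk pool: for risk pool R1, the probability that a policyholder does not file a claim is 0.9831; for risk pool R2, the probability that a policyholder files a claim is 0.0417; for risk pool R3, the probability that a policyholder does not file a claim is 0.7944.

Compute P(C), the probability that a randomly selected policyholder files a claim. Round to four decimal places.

P(C|R1) = 1 − 0.9831 = 0.0169.
P(C|R3) = 1 − 0.7944 = 0.2056.
P(C) = P(C|R1)·P(R1) + P(C|R2)·P(R2) + P(C|R3)·P(R3)
      = 0.0169·0.35 + 0.0417·0.573 + 0.2056·0.077
      = 0.005915 + 0.0238941 + 0.0158312 = 0.0456403

0.0456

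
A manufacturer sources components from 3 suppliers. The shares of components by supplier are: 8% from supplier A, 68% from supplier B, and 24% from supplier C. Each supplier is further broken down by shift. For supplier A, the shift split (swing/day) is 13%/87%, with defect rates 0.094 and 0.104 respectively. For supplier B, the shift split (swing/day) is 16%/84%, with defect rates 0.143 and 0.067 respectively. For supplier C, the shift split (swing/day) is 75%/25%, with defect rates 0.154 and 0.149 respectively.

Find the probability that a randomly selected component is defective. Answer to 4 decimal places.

P(D|A) = 0.13·0.094 + 0.87·0.104 = 0.01222 + 0.09048 = 0.1027
P(D|B) = 0.16·0.143 + 0.84·0.067 = 0.02288 + 0.05628 = 0.07916
P(D|C) = 0.75·0.154 + 0.25·0.149 = 0.1155 + 0.03725 = 0.15275
By total probability over the outer partition,
P(D) = 0.08·0.1027 + 0.68·0.07916 + 0.24·0.15275
      = 0.008216 + 0.0538288 + 0.03666 = 0.0987048

P(D) ≈ 0.0987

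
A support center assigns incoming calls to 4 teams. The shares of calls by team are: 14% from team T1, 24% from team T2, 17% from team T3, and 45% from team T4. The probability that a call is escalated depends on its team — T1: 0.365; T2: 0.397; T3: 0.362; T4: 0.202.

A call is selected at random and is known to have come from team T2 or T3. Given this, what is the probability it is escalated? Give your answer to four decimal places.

Let S = {T2, T3}.
P(S) = 0.24 + 0.17 = 0.41.
P(E ∩ S) = 0.397·0.24 + 0.362·0.17 = 0.09528 + 0.06154 = 0.15682.
P(E | S) = 0.15682 / 0.41 = 0.382488…

P(E|S) ≈ 0.3825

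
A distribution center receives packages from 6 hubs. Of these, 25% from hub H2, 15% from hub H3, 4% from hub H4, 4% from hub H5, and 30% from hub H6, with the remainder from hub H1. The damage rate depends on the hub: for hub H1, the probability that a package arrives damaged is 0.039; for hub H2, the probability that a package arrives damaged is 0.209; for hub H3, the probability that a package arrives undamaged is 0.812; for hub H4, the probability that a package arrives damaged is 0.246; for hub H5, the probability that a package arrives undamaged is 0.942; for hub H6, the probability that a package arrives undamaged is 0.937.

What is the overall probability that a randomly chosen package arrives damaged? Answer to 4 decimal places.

P(D) ≈ 0.1201

P(H1) = 1 − (0.25 + 0.15 + 0.04 + 0.04 + 0.3) = 0.22.
P(D|H3) = 1 − 0.812 = 0.188.
P(D|H5) = 1 − 0.942 = 0.058.
P(D|H6) = 1 − 0.937 = 0.063.
By the law of total probability,
P(D) = P(D|H1)·P(H1) + P(D|H2)·P(H2) + P(D|H3)·P(H3) + P(D|H4)·P(H4) + P(D|H5)·P(H5) + P(D|H6)·P(H6)
      = 0.039·0.22 + 0.209·0.25 + 0.188·0.15 + 0.246·0.04 + 0.058·0.04 + 0.063·0.3
      = 0.00858 + 0.05225 + 0.0282 + 0.00984 + 0.00232 + 0.0189 = 0.12009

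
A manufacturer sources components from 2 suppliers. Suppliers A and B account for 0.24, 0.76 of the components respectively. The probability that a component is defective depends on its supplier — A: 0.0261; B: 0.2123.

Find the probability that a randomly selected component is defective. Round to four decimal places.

P(D) ≈ 0.1676

Using total probability over the partition,
P(D) = P(D|A)·P(A) + P(D|B)·P(B)
      = 0.0261·0.24 + 0.2123·0.76
      = 0.006264 + 0.161348 = 0.167612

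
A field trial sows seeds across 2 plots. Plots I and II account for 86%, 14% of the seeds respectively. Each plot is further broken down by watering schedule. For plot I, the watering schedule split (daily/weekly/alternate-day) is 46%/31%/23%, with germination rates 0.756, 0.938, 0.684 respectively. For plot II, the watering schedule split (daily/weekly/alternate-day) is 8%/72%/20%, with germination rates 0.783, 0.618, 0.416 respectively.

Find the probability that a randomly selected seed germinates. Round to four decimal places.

P(G|I) = 0.46·0.756 + 0.31·0.938 + 0.23·0.684 = 0.34776 + 0.29078 + 0.15732 = 0.79586
P(G|II) = 0.08·0.783 + 0.72·0.618 + 0.2·0.416 = 0.06264 + 0.44496 + 0.0832 = 0.5908
By total probability over the outer partition,
P(G) = 0.86·0.79586 + 0.14·0.5908
      = 0.6844396 + 0.082712 = 0.7671516

0.7672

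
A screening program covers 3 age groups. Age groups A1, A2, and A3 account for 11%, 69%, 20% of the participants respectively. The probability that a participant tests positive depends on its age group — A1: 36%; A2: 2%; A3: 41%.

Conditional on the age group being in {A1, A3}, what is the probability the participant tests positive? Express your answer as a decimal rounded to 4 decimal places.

P(T|S) ≈ 0.3923

Let S = {A1, A3}.
P(S) = 0.11 + 0.2 = 0.31.
P(T ∩ S) = 0.36·0.11 + 0.41·0.2 = 0.0396 + 0.082 = 0.1216.
P(T | S) = 0.1216 / 0.31 = 0.392258…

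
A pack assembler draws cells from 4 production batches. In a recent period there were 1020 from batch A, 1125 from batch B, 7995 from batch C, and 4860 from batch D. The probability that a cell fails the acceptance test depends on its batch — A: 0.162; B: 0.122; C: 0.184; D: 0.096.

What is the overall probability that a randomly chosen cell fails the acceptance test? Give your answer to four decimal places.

0.1493

Total: 1020 + 1125 + 7995 + 4860 = 15000.
P(A) = 1020/15000 = 0.068. P(B) = 1125/15000 = 0.075. P(C) = 7995/15000 = 0.533. P(D) = 4860/15000 = 0.324.
P(F) = P(F|A)·P(A) + P(F|B)·P(B) + P(F|C)·P(C) + P(F|D)·P(D)
      = 0.162·0.068 + 0.122·0.075 + 0.184·0.533 + 0.096·0.324
      = 0.011016 + 0.00915 + 0.098072 + 0.031104 = 0.149342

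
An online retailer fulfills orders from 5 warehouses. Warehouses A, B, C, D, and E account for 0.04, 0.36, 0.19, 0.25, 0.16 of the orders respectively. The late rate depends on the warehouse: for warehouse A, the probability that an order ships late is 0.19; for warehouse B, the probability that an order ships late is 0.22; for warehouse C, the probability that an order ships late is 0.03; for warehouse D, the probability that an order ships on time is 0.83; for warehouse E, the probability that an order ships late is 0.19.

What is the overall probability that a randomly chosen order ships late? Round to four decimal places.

P(L|D) = 1 − 0.83 = 0.17.
Using total probability over the partition,
P(L) = P(L|A)·P(A) + P(L|B)·P(B) + P(L|C)·P(C) + P(L|D)·P(D) + P(L|E)·P(E)
      = 0.19·0.04 + 0.22·0.36 + 0.03·0.19 + 0.17·0.25 + 0.19·0.16
      = 0.0076 + 0.0792 + 0.0057 + 0.0425 + 0.0304 = 0.1654

P(L) ≈ 0.1654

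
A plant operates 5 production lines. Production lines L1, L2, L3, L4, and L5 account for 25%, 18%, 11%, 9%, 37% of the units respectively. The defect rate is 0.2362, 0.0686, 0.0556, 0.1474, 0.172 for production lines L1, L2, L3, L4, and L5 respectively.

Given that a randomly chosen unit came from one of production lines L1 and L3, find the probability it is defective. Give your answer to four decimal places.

P(D|S) ≈ 0.1810

Let S = {L1, L3}.
P(S) = 0.25 + 0.11 = 0.36.
P(D ∩ S) = 0.2362·0.25 + 0.0556·0.11 = 0.05905 + 0.006116 = 0.065166.
P(D | S) = 0.065166 / 0.36 = 0.181017…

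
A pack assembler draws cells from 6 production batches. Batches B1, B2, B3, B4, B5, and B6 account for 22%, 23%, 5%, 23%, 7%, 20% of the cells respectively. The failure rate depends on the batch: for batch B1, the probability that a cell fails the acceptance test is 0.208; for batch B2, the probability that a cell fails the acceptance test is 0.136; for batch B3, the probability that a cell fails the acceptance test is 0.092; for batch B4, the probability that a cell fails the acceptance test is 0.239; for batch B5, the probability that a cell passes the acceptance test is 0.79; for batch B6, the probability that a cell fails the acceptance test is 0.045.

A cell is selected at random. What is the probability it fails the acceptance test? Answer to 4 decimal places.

P(F|B5) = 1 − 0.79 = 0.21.
P(F) = P(F|B1)·P(B1) + P(F|B2)·P(B2) + P(F|B3)·P(B3) + P(F|B4)·P(B4) + P(F|B5)·P(B5) + P(F|B6)·P(B6)
      = 0.208·0.22 + 0.136·0.23 + 0.092·0.05 + 0.239·0.23 + 0.21·0.07 + 0.045·0.2
      = 0.04576 + 0.03128 + 0.0046 + 0.05497 + 0.0147 + 0.009 = 0.16031

P(F) ≈ 0.1603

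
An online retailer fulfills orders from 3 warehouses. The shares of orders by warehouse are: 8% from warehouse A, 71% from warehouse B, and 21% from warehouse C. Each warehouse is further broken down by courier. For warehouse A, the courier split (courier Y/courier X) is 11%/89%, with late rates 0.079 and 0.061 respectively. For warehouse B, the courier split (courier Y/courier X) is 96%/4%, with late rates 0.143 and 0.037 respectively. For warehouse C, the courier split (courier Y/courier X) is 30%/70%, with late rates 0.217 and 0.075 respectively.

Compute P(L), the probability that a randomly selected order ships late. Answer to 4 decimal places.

0.1283

P(L|A) = 0.11·0.079 + 0.89·0.061 = 0.00869 + 0.05429 = 0.06298
P(L|B) = 0.96·0.143 + 0.04·0.037 = 0.13728 + 0.00148 = 0.13876
P(L|C) = 0.3·0.217 + 0.7·0.075 = 0.0651 + 0.0525 = 0.1176
Then overall,
P(L) = 0.08·0.06298 + 0.71·0.13876 + 0.21·0.1176
      = 0.0050384 + 0.0985196 + 0.024696 = 0.128254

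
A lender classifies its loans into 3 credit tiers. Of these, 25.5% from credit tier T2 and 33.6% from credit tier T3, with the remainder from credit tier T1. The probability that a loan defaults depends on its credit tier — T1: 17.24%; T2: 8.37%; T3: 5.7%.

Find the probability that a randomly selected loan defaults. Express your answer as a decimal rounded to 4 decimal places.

P(D) ≈ 0.1110

P(T1) = 1 − (0.255 + 0.336) = 0.409.
By the law of total probability,
P(D) = P(D|T1)·P(T1) + P(D|T2)·P(T2) + P(D|T3)·P(T3)
      = 0.1724·0.409 + 0.0837·0.255 + 0.057·0.336
      = 0.0705116 + 0.0213435 + 0.019152 = 0.1110071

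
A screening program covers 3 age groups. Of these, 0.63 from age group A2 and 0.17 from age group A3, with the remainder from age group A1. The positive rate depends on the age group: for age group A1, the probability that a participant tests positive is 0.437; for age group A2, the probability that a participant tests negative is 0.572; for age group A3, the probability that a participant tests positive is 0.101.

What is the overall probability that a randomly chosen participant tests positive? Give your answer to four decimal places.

P(A1) = 1 − (0.63 + 0.17) = 0.2.
P(T|A2) = 1 − 0.572 = 0.428.
P(T) = P(T|A1)·P(A1) + P(T|A2)·P(A2) + P(T|A3)·P(A3)
      = 0.437·0.2 + 0.428·0.63 + 0.101·0.17
      = 0.0874 + 0.26964 + 0.01717 = 0.37421

0.3742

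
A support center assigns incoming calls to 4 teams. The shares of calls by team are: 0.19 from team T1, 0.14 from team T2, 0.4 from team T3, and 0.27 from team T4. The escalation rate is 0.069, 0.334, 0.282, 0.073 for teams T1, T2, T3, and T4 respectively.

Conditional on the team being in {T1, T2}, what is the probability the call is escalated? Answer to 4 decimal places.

P(E|S) ≈ 0.1814

Let S = {T1, T2}.
P(S) = 0.19 + 0.14 = 0.33.
P(E ∩ S) = 0.069·0.19 + 0.334·0.14 = 0.01311 + 0.04676 = 0.05987.
P(E | S) = 0.05987 / 0.33 = 0.181424…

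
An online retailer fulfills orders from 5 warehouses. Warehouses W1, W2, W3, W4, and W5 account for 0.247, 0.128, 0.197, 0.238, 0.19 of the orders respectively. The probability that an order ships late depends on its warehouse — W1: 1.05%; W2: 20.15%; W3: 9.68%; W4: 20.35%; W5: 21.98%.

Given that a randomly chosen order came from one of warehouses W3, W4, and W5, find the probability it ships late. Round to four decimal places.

Let S = {W3, W4, W5}.
P(S) = 0.197 + 0.238 + 0.19 = 0.625.
P(L ∩ S) = 0.0968·0.197 + 0.2035·0.238 + 0.2198·0.19 = 0.0190696 + 0.048433 + 0.041762 = 0.1092646.
P(L | S) = 0.1092646 / 0.625 = 0.174823…

P(L|S) ≈ 0.1748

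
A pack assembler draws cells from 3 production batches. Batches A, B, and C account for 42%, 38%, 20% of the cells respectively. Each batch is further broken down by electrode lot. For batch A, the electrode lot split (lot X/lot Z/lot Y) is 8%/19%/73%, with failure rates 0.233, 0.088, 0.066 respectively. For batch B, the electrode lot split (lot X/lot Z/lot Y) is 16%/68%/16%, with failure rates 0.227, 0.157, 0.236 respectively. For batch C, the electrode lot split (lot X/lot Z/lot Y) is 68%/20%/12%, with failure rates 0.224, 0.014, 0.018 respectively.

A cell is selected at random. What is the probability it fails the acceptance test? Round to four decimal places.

P(F|A) = 0.08·0.233 + 0.19·0.088 + 0.73·0.066 = 0.01864 + 0.01672 + 0.04818 = 0.08354
P(F|B) = 0.16·0.227 + 0.68·0.157 + 0.16·0.236 = 0.03632 + 0.10676 + 0.03776 = 0.18084
P(F|C) = 0.68·0.224 + 0.2·0.014 + 0.12·0.018 = 0.15232 + 0.0028 + 0.00216 = 0.15728
By total probability over the outer partition,
P(F) = 0.42·0.08354 + 0.38·0.18084 + 0.2·0.15728
      = 0.0350868 + 0.0687192 + 0.031456 = 0.135262

0.1353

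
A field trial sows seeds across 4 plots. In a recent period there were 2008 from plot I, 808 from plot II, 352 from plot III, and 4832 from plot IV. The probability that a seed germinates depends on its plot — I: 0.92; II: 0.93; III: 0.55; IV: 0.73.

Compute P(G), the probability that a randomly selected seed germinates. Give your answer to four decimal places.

Total: 2008 + 808 + 352 + 4832 = 8000.
P(I) = 2008/8000 = 0.251. P(II) = 808/8000 = 0.101. P(III) = 352/8000 = 0.044. P(IV) = 4832/8000 = 0.604.
P(G) = P(G|I)·P(I) + P(G|II)·P(II) + P(G|III)·P(III) + P(G|IV)·P(IV)
      = 0.92·0.251 + 0.93·0.101 + 0.55·0.044 + 0.73·0.604
      = 0.23092 + 0.09393 + 0.0242 + 0.44092 = 0.78997

P(G) ≈ 0.7900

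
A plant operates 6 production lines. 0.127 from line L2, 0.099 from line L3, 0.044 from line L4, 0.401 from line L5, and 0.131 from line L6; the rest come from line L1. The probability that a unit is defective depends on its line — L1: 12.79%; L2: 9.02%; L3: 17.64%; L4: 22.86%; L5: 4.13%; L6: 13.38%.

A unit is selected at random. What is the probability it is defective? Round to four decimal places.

P(L1) = 1 − (0.127 + 0.099 + 0.044 + 0.401 + 0.131) = 0.198.
Summing over the partition,
P(D) = P(D|L1)·P(L1) + P(D|L2)·P(L2) + P(D|L3)·P(L3) + P(D|L4)·P(L4) + P(D|L5)·P(L5) + P(D|L6)·P(L6)
      = 0.1279·0.198 + 0.0902·0.127 + 0.1764·0.099 + 0.2286·0.044 + 0.0413·0.401 + 0.1338·0.131
      = 0.0253242 + 0.0114554 + 0.0174636 + 0.0100584 + 0.0165613 + 0.0175278 = 0.0983907

0.0984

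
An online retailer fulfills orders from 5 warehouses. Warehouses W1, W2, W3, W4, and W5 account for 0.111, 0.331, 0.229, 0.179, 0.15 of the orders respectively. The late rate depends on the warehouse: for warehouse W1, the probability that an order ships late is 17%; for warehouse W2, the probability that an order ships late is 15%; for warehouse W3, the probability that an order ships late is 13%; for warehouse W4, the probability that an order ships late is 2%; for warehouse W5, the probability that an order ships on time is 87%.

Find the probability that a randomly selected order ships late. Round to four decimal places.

P(L|W5) = 1 − 0.87 = 0.13.
Using total probability over the partition,
P(L) = P(L|W1)·P(W1) + P(L|W2)·P(W2) + P(L|W3)·P(W3) + P(L|W4)·P(W4) + P(L|W5)·P(W5)
      = 0.17·0.111 + 0.15·0.331 + 0.13·0.229 + 0.02·0.179 + 0.13·0.15
      = 0.01887 + 0.04965 + 0.02977 + 0.00358 + 0.0195 = 0.12137

0.1214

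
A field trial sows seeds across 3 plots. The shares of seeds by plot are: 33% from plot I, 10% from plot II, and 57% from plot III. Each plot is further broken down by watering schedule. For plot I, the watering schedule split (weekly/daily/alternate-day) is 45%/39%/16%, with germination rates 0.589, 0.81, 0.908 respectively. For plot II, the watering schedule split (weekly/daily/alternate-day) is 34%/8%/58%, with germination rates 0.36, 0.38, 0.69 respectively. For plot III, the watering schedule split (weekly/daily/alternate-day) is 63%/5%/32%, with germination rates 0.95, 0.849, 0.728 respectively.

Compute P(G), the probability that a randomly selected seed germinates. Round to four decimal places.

P(G) ≈ 0.7931

P(G|I) = 0.45·0.589 + 0.39·0.81 + 0.16·0.908 = 0.26505 + 0.3159 + 0.14528 = 0.72623
P(G|II) = 0.34·0.36 + 0.08·0.38 + 0.58·0.69 = 0.1224 + 0.0304 + 0.4002 = 0.553
P(G|III) = 0.63·0.95 + 0.05·0.849 + 0.32·0.728 = 0.5985 + 0.04245 + 0.23296 = 0.87391
Then overall,
P(G) = 0.33·0.72623 + 0.1·0.553 + 0.57·0.87391
      = 0.2396559 + 0.0553 + 0.4981287 = 0.7930846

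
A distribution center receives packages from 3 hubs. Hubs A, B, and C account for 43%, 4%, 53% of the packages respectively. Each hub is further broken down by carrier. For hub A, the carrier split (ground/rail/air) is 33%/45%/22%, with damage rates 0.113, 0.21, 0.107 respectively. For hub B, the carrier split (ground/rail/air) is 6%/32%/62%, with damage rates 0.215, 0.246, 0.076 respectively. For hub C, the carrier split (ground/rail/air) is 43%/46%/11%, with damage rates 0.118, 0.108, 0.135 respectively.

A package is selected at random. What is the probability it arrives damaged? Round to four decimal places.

0.1334

P(D|A) = 0.33·0.113 + 0.45·0.21 + 0.22·0.107 = 0.03729 + 0.0945 + 0.02354 = 0.15533
P(D|B) = 0.06·0.215 + 0.32·0.246 + 0.62·0.076 = 0.0129 + 0.07872 + 0.04712 = 0.13874
P(D|C) = 0.43·0.118 + 0.46·0.108 + 0.11·0.135 = 0.05074 + 0.04968 + 0.01485 = 0.11527
Then overall,
P(D) = 0.43·0.15533 + 0.04·0.13874 + 0.53·0.11527
      = 0.0667919 + 0.0055496 + 0.0610931 = 0.1334346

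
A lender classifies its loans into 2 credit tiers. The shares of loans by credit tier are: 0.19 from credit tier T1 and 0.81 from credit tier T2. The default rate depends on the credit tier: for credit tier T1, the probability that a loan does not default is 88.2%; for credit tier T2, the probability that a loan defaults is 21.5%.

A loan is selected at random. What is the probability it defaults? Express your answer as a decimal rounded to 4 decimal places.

P(D|T1) = 1 − 0.882 = 0.118.
By the law of total probability,
P(D) = P(D|T1)·P(T1) + P(D|T2)·P(T2)
      = 0.118·0.19 + 0.215·0.81
      = 0.02242 + 0.17415 = 0.19657

P(D) ≈ 0.1966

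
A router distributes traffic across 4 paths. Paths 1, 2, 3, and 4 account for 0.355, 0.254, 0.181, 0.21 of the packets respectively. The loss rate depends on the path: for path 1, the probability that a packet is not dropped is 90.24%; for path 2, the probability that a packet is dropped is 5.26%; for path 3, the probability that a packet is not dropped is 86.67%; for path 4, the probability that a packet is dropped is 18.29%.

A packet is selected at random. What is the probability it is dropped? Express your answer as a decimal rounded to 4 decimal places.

0.1105

P(L|1) = 1 − 0.9024 = 0.0976.
P(L|3) = 1 − 0.8667 = 0.1333.
P(L) = P(L|1)·P(1) + P(L|2)·P(2) + P(L|3)·P(3) + P(L|4)·P(4)
      = 0.0976·0.355 + 0.0526·0.254 + 0.1333·0.181 + 0.1829·0.21
      = 0.034648 + 0.0133604 + 0.0241273 + 0.038409 = 0.1105447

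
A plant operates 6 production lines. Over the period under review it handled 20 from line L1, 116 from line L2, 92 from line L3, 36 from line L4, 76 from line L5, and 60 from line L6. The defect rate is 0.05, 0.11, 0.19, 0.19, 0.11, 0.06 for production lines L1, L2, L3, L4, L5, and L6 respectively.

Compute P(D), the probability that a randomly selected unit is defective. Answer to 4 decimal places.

Total: 20 + 116 + 92 + 36 + 76 + 60 = 400.
P(L1) = 20/400 = 0.05. P(L2) = 116/400 = 0.29. P(L3) = 92/400 = 0.23. P(L4) = 36/400 = 0.09. P(L5) = 76/400 = 0.19. P(L6) = 60/400 = 0.15.
Using total probability over the partition,
P(D) = P(D|L1)·P(L1) + P(D|L2)·P(L2) + P(D|L3)·P(L3) + P(D|L4)·P(L4) + P(D|L5)·P(L5) + P(D|L6)·P(L6)
      = 0.05·0.05 + 0.11·0.29 + 0.19·0.23 + 0.19·0.09 + 0.11·0.19 + 0.06·0.15
      = 0.0025 + 0.0319 + 0.0437 + 0.0171 + 0.0209 + 0.009 = 0.1251

P(D) ≈ 0.1251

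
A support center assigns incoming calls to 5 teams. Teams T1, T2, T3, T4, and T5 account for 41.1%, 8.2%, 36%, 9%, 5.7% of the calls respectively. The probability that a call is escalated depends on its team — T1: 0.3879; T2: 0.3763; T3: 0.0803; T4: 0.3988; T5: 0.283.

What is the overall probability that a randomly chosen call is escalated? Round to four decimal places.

P(E) ≈ 0.2712

P(E) = P(E|T1)·P(T1) + P(E|T2)·P(T2) + P(E|T3)·P(T3) + P(E|T4)·P(T4) + P(E|T5)·P(T5)
      = 0.3879·0.411 + 0.3763·0.082 + 0.0803·0.36 + 0.3988·0.09 + 0.283·0.057
      = 0.1594269 + 0.0308566 + 0.028908 + 0.035892 + 0.016131 = 0.2712145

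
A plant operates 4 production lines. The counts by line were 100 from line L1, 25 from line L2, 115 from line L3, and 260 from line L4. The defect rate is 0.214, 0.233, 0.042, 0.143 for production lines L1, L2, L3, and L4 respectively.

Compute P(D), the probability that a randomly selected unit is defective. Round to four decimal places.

Total: 100 + 25 + 115 + 260 = 500.
P(L1) = 100/500 = 0.2. P(L2) = 25/500 = 0.05. P(L3) = 115/500 = 0.23. P(L4) = 260/500 = 0.52.
Using total probability over the partition,
P(D) = P(D|L1)·P(L1) + P(D|L2)·P(L2) + P(D|L3)·P(L3) + P(D|L4)·P(L4)
      = 0.214·0.2 + 0.233·0.05 + 0.042·0.23 + 0.143·0.52
      = 0.0428 + 0.01165 + 0.00966 + 0.07436 = 0.13847

0.1385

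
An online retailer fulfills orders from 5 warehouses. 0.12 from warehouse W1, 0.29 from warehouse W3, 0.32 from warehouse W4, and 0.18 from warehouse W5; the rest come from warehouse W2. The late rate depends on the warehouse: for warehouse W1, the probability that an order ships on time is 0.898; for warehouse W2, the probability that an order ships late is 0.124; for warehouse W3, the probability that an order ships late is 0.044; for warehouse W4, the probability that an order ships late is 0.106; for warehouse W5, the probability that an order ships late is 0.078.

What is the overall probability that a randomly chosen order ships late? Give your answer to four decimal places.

P(W2) = 1 − (0.12 + 0.29 + 0.32 + 0.18) = 0.09.
P(L|W1) = 1 − 0.898 = 0.102.
P(L) = P(L|W1)·P(W1) + P(L|W2)·P(W2) + P(L|W3)·P(W3) + P(L|W4)·P(W4) + P(L|W5)·P(W5)
      = 0.102·0.12 + 0.124·0.09 + 0.044·0.29 + 0.106·0.32 + 0.078·0.18
      = 0.01224 + 0.01116 + 0.01276 + 0.03392 + 0.01404 = 0.08412

0.0841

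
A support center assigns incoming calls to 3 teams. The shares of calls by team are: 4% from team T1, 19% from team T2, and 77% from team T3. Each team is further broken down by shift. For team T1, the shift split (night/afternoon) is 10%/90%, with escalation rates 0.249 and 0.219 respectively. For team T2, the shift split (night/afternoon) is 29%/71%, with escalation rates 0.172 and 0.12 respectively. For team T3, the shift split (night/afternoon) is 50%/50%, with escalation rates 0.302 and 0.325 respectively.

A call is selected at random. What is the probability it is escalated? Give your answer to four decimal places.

P(E) ≈ 0.2759

P(E|T1) = 0.1·0.249 + 0.9·0.219 = 0.0249 + 0.1971 = 0.222
P(E|T2) = 0.29·0.172 + 0.71·0.12 = 0.04988 + 0.0852 = 0.13508
P(E|T3) = 0.5·0.302 + 0.5·0.325 = 0.151 + 0.1625 = 0.3135
Then overall,
P(E) = 0.04·0.222 + 0.19·0.13508 + 0.77·0.3135
      = 0.00888 + 0.0256652 + 0.241395 = 0.2759402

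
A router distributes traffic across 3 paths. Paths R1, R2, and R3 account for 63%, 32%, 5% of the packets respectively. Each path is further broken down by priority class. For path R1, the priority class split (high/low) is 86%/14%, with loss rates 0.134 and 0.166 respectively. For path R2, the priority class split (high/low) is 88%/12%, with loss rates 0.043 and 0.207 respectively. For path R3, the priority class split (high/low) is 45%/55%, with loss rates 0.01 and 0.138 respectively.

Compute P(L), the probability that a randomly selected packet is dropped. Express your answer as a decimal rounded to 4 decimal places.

0.1113

P(L|R1) = 0.86·0.134 + 0.14·0.166 = 0.11524 + 0.02324 = 0.13848
P(L|R2) = 0.88·0.043 + 0.12·0.207 = 0.03784 + 0.02484 = 0.06268
P(L|R3) = 0.45·0.01 + 0.55·0.138 = 0.0045 + 0.0759 = 0.0804
By total probability over the outer partition,
P(L) = 0.63·0.13848 + 0.32·0.06268 + 0.05·0.0804
      = 0.0872424 + 0.0200576 + 0.00402 = 0.11132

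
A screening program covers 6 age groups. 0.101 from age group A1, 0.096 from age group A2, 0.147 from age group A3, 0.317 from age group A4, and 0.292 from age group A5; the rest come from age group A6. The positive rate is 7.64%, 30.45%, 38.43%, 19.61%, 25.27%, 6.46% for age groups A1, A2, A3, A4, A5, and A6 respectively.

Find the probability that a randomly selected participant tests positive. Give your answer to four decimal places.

P(A6) = 1 − (0.101 + 0.096 + 0.147 + 0.317 + 0.292) = 0.047.
Using total probability over the partition,
P(T) = P(T|A1)·P(A1) + P(T|A2)·P(A2) + P(T|A3)·P(A3) + P(T|A4)·P(A4) + P(T|A5)·P(A5) + P(T|A6)·P(A6)
      = 0.0764·0.101 + 0.3045·0.096 + 0.3843·0.147 + 0.1961·0.317 + 0.2527·0.292 + 0.0646·0.047
      = 0.0077164 + 0.029232 + 0.0564921 + 0.0621637 + 0.0737884 + 0.0030362 = 0.2324288

P(T) ≈ 0.2324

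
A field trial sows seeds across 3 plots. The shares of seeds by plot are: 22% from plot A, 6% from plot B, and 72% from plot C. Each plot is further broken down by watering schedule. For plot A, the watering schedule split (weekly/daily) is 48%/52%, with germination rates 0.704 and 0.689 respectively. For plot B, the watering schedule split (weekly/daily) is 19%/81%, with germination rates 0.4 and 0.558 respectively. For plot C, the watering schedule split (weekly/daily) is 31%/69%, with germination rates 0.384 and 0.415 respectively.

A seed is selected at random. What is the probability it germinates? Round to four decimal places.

P(G) ≈ 0.4767

P(G|A) = 0.48·0.704 + 0.52·0.689 = 0.33792 + 0.35828 = 0.6962
P(G|B) = 0.19·0.4 + 0.81·0.558 = 0.076 + 0.45198 = 0.52798
P(G|C) = 0.31·0.384 + 0.69·0.415 = 0.11904 + 0.28635 = 0.40539
Then overall,
P(G) = 0.22·0.6962 + 0.06·0.52798 + 0.72·0.40539
      = 0.153164 + 0.0316788 + 0.2918808 = 0.4767236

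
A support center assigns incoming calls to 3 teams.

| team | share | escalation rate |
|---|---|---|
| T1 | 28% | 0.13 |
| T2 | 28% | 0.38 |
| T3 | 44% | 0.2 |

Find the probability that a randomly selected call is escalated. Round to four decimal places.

P(E) = P(E|T1)·P(T1) + P(E|T2)·P(T2) + P(E|T3)·P(T3)
      = 0.13·0.28 + 0.38·0.28 + 0.2·0.44
      = 0.0364 + 0.1064 + 0.088 = 0.2308

P(E) ≈ 0.2308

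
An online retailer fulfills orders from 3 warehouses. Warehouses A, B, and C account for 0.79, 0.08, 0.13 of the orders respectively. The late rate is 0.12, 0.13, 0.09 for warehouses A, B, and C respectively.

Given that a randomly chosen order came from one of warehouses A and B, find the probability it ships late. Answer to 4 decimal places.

0.1209

Let S = {A, B}.
P(S) = 0.79 + 0.08 = 0.87.
P(L ∩ S) = 0.12·0.79 + 0.13·0.08 = 0.0948 + 0.0104 = 0.1052.
P(L | S) = 0.1052 / 0.87 = 0.120920…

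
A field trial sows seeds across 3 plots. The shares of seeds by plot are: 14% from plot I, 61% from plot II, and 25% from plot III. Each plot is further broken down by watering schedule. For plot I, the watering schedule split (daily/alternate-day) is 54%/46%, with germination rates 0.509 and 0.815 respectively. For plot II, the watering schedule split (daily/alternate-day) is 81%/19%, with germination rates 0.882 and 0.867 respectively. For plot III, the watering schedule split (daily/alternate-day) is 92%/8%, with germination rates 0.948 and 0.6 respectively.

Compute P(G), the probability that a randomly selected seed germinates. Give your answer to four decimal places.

P(G|I) = 0.54·0.509 + 0.46·0.815 = 0.27486 + 0.3749 = 0.64976
P(G|II) = 0.81·0.882 + 0.19·0.867 = 0.71442 + 0.16473 = 0.87915
P(G|III) = 0.92·0.948 + 0.08·0.6 = 0.87216 + 0.048 = 0.92016
Then overall,
P(G) = 0.14·0.64976 + 0.61·0.87915 + 0.25·0.92016
      = 0.0909664 + 0.5362815 + 0.23004 = 0.8572879

0.8573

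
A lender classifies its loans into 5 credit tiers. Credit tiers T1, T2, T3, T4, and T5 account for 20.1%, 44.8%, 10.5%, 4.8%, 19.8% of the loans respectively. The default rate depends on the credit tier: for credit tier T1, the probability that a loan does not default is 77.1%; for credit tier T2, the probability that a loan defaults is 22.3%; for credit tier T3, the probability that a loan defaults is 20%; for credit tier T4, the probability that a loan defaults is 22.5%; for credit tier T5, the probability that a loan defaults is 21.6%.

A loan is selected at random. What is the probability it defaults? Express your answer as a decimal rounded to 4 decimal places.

P(D) ≈ 0.2205

P(D|T1) = 1 − 0.771 = 0.229.
P(D) = P(D|T1)·P(T1) + P(D|T2)·P(T2) + P(D|T3)·P(T3) + P(D|T4)·P(T4) + P(D|T5)·P(T5)
      = 0.229·0.201 + 0.223·0.448 + 0.2·0.105 + 0.225·0.048 + 0.216·0.198
      = 0.046029 + 0.099904 + 0.021 + 0.0108 + 0.042768 = 0.220501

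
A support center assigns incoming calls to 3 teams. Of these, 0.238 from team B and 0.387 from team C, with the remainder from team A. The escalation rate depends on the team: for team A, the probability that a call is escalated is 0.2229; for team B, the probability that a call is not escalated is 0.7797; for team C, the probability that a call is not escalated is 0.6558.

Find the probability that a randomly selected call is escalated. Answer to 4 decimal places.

0.2692

P(A) = 1 − (0.238 + 0.387) = 0.375.
P(E|B) = 1 − 0.7797 = 0.2203.
P(E|C) = 1 − 0.6558 = 0.3442.
P(E) = P(E|A)·P(A) + P(E|B)·P(B) + P(E|C)·P(C)
      = 0.2229·0.375 + 0.2203·0.238 + 0.3442·0.387
      = 0.0835875 + 0.0524314 + 0.1332054 = 0.2692243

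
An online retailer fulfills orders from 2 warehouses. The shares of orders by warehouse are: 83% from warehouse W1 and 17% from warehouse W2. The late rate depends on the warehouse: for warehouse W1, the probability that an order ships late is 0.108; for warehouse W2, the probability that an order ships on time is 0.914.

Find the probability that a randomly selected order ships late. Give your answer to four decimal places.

0.1043

P(L|W2) = 1 − 0.914 = 0.086.
P(L) = P(L|W1)·P(W1) + P(L|W2)·P(W2)
      = 0.108·0.83 + 0.086·0.17
      = 0.08964 + 0.01462 = 0.10426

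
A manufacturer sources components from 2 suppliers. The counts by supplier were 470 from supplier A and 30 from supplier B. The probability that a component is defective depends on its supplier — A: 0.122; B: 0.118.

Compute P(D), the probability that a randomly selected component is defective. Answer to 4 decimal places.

0.1218

Total: 470 + 30 = 500.
P(A) = 470/500 = 0.94. P(B) = 30/500 = 0.06.
P(D) = P(D|A)·P(A) + P(D|B)·P(B)
      = 0.122·0.94 + 0.118·0.06
      = 0.11468 + 0.00708 = 0.12176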